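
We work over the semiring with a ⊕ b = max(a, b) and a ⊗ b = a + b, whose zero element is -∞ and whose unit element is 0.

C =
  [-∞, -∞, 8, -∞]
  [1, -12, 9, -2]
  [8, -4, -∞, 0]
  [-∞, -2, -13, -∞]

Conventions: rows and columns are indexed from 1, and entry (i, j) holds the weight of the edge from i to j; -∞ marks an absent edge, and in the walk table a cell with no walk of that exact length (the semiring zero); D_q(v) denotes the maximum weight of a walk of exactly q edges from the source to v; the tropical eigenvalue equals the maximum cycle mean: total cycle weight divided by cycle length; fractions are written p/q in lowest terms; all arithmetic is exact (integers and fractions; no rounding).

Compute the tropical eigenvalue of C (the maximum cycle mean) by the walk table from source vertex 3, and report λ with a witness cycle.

q=0: [-∞, -∞, 0, -∞]
q=1: [8, -4, -∞, 0]
q=2: [-3, -2, 16, -6]
q=3: [24, 12, 7, 16]
q=4: [15, 14, 32, 10]
Optimal cycle mean attained by: cycle 1->3->1, total 8 + 8, length 2.
Answer: λ = 8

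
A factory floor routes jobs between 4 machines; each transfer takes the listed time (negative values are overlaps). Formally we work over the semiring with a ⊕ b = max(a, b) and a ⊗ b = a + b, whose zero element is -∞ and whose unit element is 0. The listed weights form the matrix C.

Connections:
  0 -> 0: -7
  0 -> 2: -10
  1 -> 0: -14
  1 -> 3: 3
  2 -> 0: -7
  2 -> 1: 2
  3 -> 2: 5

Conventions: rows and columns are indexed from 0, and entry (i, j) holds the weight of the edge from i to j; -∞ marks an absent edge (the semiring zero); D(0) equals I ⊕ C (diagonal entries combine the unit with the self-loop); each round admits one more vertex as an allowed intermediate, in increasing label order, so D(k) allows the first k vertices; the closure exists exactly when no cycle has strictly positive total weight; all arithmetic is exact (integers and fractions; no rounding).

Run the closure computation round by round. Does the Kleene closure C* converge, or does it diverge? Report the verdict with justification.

D(0):
  [0, -∞, -10, -∞]
  [-14, 0, -∞, 3]
  [-7, 2, 0, -∞]
  [-∞, -∞, 5, 0]
D(1):
  [0, -∞, -10, -∞]
  [-14, 0, -24, 3]
  [-7, 2, 0, -∞]
  [-∞, -∞, 5, 0]
D(2):
  [0, -∞, -10, -∞]
  [-14, 0, -24, 3]
  [-7, 2, 0, 5]
  [-∞, -∞, 5, 0]
Detection: at round 3, diagonal entry (3, 3) turns strictly positive.
Key observation: the cycle 3->2->1->3 has total weight 5 + 2 + 3, which is strictly positive.
Answer: DIVERGES — positive cycle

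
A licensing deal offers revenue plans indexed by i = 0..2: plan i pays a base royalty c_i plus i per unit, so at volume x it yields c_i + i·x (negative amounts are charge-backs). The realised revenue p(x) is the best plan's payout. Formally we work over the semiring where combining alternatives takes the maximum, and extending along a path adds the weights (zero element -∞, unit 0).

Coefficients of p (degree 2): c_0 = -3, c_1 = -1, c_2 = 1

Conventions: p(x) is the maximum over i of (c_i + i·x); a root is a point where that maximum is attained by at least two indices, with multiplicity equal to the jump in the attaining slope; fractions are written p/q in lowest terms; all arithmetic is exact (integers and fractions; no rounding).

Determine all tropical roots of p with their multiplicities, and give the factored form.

hull edge (i=0, c=-3) to (i=2, c=1): slope 2, span 2
Factored form: p(x) = 1 ⊗ (x ⊕ (-2)) ⊗ (x ⊕ (-2))
Answer: roots = -2 (mult 2)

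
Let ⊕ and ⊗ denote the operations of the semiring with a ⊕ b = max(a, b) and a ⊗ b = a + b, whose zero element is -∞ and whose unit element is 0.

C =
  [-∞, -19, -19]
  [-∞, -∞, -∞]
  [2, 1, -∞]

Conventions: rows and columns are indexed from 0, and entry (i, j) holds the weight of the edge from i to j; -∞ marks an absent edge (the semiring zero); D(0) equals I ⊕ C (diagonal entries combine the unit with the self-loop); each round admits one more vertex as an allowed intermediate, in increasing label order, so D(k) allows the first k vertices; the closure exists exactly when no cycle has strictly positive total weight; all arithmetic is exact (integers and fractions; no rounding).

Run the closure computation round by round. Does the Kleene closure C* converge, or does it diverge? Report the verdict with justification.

D(0):
  [0, -19, -19]
  [-∞, 0, -∞]
  [2, 1, 0]
D(1):
  [0, -19, -19]
  [-∞, 0, -∞]
  [2, 1, 0]
D(2):
  [0, -19, -19]
  [-∞, 0, -∞]
  [2, 1, 0]
D(3):
  [0, -18, -19]
  [-∞, 0, -∞]
  [2, 1, 0]
Key observation: every diagonal entry stays at the unit through all rounds, so no improving cycle exists.
Answer: CONVERGES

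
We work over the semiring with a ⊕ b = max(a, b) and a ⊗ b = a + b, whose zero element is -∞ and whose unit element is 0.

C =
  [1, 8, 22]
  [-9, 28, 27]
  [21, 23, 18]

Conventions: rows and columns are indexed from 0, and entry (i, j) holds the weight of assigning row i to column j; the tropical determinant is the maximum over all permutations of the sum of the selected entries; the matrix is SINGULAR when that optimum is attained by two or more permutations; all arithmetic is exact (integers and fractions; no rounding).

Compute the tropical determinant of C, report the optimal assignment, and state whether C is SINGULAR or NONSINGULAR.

σ = (0, 1, 2): 1 + 28 + 18 = 47
σ = (0, 2, 1): 1 + 27 + 23 = 51
σ = (1, 0, 2): 8 + (-9) + 18 = 17
σ = (1, 2, 0): 8 + 27 + 21 = 56
σ = (2, 0, 1): 22 + (-9) + 23 = 36
σ = (2, 1, 0): 22 + 28 + 21 = 71
Optimal value attained by: σ = (2, 1, 0).
Answer: det⊕(C) = 71; verdict: NONSINGULAR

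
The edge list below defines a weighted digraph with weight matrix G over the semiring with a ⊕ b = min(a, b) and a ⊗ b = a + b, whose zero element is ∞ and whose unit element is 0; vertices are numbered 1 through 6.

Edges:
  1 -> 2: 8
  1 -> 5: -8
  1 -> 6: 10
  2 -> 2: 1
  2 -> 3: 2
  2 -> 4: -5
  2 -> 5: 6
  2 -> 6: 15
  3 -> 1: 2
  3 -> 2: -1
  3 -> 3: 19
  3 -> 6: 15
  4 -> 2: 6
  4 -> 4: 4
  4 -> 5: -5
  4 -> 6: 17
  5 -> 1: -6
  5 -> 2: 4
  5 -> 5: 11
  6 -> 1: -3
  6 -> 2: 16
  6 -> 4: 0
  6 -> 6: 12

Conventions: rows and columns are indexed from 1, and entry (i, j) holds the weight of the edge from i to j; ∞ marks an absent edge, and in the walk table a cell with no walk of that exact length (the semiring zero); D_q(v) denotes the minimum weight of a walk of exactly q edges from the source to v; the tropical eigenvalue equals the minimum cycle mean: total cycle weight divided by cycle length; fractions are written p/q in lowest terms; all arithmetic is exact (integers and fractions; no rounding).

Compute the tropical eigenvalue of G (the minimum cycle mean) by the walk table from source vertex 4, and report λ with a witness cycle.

q=0: [∞, ∞, ∞, 0, ∞, ∞]
q=1: [∞, 6, ∞, 4, -5, 17]
q=2: [-11, -1, 8, 1, -1, 21]
q=3: [-7, -3, 1, -6, -19, -1]
q=4: [-25, -15, -1, -8, -15, 3]
q=5: [-21, -17, -13, -20, -33, -15]
q=6: [-39, -29, -15, -22, -29, -11]
Optimal cycle mean attained by: cycle 1->5->1, total (-8) + (-6), length 2.
Answer: λ = -7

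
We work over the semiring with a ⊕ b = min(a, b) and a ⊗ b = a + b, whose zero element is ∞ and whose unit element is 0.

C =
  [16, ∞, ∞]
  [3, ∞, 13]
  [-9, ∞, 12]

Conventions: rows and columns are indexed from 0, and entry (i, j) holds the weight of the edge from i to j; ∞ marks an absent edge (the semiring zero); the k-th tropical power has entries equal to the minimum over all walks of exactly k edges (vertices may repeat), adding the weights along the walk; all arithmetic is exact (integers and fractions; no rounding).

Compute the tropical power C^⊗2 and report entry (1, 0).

C^⊗2:
  [32, ∞, ∞]
  [4, ∞, 25]
  [3, ∞, 24]
Key observation: the optimum is the walk 1->2->0, with weight 13 + (-9) = 4.
Optimal value attained by: walk 1->2->0.
Answer: (C^⊗2)[1][0] = 4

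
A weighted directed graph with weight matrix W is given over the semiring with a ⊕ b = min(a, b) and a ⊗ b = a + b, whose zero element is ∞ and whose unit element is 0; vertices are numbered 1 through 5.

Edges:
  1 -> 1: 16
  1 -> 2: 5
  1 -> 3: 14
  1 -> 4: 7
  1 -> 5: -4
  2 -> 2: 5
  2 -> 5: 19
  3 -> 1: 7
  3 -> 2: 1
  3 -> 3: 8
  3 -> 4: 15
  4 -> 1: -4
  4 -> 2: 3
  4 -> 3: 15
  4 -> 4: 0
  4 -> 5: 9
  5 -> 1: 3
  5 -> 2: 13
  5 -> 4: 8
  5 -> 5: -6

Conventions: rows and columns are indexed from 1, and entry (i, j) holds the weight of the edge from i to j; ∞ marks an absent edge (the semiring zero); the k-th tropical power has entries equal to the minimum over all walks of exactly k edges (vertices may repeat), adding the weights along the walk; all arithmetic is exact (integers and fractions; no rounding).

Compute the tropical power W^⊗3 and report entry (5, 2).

W^⊗2:
  [-1, 9, 22, 4, -10]
  [22, 10, ∞, 27, 13]
  [11, 6, 16, 14, 3]
  [-4, 1, 10, 0, -8]
  [-3, 7, 17, 2, -12]
W^⊗3:
  [-7, 3, 13, -2, -16]
  [16, 15, 36, 21, 7]
  [6, 11, 24, 11, -3]
  [-5, 1, 10, 0, -14]
  [-9, 1, 11, -4, -18]
Key observation: the optimum is the walk 5->5->5->2, with weight (-6) + (-6) + 13 = 1.
Optimal value attained by: walk 5->5->5->2.
Answer: (W^⊗3)[5][2] = 1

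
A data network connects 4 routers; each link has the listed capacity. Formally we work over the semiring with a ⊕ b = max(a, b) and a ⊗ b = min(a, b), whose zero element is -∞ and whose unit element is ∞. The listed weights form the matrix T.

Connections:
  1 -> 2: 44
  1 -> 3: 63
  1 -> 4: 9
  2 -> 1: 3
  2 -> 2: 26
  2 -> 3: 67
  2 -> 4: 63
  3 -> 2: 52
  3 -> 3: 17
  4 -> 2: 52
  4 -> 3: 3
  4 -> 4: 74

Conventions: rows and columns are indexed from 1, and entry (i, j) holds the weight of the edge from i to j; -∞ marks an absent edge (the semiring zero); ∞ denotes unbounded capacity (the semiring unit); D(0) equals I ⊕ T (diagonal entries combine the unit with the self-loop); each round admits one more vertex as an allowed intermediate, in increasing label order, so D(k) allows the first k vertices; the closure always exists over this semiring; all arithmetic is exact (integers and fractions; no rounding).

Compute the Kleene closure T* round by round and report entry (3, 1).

D(0):
  [∞, 44, 63, 9]
  [3, ∞, 67, 63]
  [-∞, 52, ∞, -∞]
  [-∞, 52, 3, ∞]
D(1):
  [∞, 44, 63, 9]
  [3, ∞, 67, 63]
  [-∞, 52, ∞, -∞]
  [-∞, 52, 3, ∞]
D(2):
  [∞, 44, 63, 44]
  [3, ∞, 67, 63]
  [3, 52, ∞, 52]
  [3, 52, 52, ∞]
D(3):
  [∞, 52, 63, 52]
  [3, ∞, 67, 63]
  [3, 52, ∞, 52]
  [3, 52, 52, ∞]
D(4):
  [∞, 52, 63, 52]
  [3, ∞, 67, 63]
  [3, 52, ∞, 52]
  [3, 52, 52, ∞]
Answer: T*[3][1] = 3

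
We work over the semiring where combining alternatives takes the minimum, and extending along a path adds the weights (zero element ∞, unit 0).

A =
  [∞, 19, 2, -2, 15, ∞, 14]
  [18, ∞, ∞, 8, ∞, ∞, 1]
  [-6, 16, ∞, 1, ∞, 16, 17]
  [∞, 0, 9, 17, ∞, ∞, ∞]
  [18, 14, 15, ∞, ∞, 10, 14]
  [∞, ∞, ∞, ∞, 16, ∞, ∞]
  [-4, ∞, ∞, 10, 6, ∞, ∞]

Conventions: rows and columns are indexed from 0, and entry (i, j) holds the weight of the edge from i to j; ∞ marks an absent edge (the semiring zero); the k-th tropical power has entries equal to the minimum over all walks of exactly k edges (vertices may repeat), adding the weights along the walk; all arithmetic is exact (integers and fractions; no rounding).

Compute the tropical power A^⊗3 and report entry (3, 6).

A^⊗2:
  [-4, -2, 7, 3, 20, 18, 19]
  [-3, 8, 17, 11, 7, ∞, 32]
  [13, 1, -4, -8, 9, ∞, 8]
  [3, 17, 26, 8, ∞, 25, 1]
  [9, 31, 20, 16, 20, 31, 15]
  [34, 30, 31, ∞, ∞, 26, 30]
  [24, 10, -2, -6, 11, 16, 10]
A^⊗3:
  [1, 3, -2, -6, 11, 23, -1]
  [11, 11, -1, -5, 12, 17, 9]
  [-10, -8, 1, -3, 14, 12, 2]
  [-3, 8, 5, 1, 7, 42, 17]
  [11, 16, 11, 7, 21, 30, 23]
  [25, 47, 36, 32, 36, 47, 31]
  [-8, -6, 3, -1, 16, 14, 11]
Key observation: the optimum is the walk 3->2->0->6, with weight 9 + (-6) + 14 = 17.
Optimal value attained by: walk 3->2->0->6.
Answer: (A^⊗3)[3][6] = 17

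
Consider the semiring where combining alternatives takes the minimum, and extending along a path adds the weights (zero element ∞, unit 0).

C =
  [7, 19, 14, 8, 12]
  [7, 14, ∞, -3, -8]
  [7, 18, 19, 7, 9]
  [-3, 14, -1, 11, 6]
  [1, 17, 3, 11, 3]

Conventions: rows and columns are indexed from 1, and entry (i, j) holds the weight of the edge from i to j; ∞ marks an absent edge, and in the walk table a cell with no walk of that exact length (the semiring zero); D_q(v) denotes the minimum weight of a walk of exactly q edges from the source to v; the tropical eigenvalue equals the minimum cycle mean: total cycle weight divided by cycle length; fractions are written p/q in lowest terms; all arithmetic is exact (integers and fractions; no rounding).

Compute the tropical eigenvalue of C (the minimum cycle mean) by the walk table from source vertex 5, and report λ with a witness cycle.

q=0: [∞, ∞, ∞, ∞, 0]
q=1: [1, 17, 3, 11, 3]
q=2: [4, 20, 6, 9, 6]
q=3: [6, 23, 8, 12, 9]
q=4: [9, 25, 11, 14, 12]
q=5: [11, 28, 13, 17, 15]
Optimal cycle mean attained by: cycle 1->4->1, total 8 + (-3), length 2.
Answer: λ = 5/2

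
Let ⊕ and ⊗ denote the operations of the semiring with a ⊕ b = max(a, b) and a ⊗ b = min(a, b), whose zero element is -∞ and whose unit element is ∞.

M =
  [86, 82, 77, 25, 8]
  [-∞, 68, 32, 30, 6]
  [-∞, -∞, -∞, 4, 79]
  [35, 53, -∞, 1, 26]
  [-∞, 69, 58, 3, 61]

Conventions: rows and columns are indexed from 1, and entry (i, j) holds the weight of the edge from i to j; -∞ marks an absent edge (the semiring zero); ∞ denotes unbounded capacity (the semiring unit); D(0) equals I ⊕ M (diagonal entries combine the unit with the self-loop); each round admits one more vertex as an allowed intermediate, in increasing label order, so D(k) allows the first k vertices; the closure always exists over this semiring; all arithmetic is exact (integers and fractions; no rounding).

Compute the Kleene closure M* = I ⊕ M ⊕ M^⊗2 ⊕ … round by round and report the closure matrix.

D(0):
  [∞, 82, 77, 25, 8]
  [-∞, ∞, 32, 30, 6]
  [-∞, -∞, ∞, 4, 79]
  [35, 53, -∞, ∞, 26]
  [-∞, 69, 58, 3, ∞]
D(1):
  [∞, 82, 77, 25, 8]
  [-∞, ∞, 32, 30, 6]
  [-∞, -∞, ∞, 4, 79]
  [35, 53, 35, ∞, 26]
  [-∞, 69, 58, 3, ∞]
D(2):
  [∞, 82, 77, 30, 8]
  [-∞, ∞, 32, 30, 6]
  [-∞, -∞, ∞, 4, 79]
  [35, 53, 35, ∞, 26]
  [-∞, 69, 58, 30, ∞]
D(3):
  [∞, 82, 77, 30, 77]
  [-∞, ∞, 32, 30, 32]
  [-∞, -∞, ∞, 4, 79]
  [35, 53, 35, ∞, 35]
  [-∞, 69, 58, 30, ∞]
D(4):
  [∞, 82, 77, 30, 77]
  [30, ∞, 32, 30, 32]
  [4, 4, ∞, 4, 79]
  [35, 53, 35, ∞, 35]
  [30, 69, 58, 30, ∞]
D(5):
  [∞, 82, 77, 30, 77]
  [30, ∞, 32, 30, 32]
  [30, 69, ∞, 30, 79]
  [35, 53, 35, ∞, 35]
  [30, 69, 58, 30, ∞]
Answer: M* = [[∞, 82, 77, 30, 77], [30, ∞, 32, 30, 32], [30, 69, ∞, 30, 79], [35, 53, 35, ∞, 35], [30, 69, 58, 30, ∞]]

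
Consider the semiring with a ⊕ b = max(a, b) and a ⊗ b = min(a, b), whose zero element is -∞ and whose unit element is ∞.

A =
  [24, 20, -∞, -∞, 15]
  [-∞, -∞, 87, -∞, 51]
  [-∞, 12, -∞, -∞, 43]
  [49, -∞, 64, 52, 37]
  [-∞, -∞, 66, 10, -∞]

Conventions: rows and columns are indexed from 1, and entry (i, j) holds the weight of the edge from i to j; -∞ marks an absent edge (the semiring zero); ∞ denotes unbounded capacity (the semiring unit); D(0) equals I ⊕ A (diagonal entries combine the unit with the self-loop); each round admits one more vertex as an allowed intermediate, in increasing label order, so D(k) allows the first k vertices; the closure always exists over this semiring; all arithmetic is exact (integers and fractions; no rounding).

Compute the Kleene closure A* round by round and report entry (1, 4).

D(0):
  [∞, 20, -∞, -∞, 15]
  [-∞, ∞, 87, -∞, 51]
  [-∞, 12, ∞, -∞, 43]
  [49, -∞, 64, ∞, 37]
  [-∞, -∞, 66, 10, ∞]
D(1):
  [∞, 20, -∞, -∞, 15]
  [-∞, ∞, 87, -∞, 51]
  [-∞, 12, ∞, -∞, 43]
  [49, 20, 64, ∞, 37]
  [-∞, -∞, 66, 10, ∞]
D(2):
  [∞, 20, 20, -∞, 20]
  [-∞, ∞, 87, -∞, 51]
  [-∞, 12, ∞, -∞, 43]
  [49, 20, 64, ∞, 37]
  [-∞, -∞, 66, 10, ∞]
D(3):
  [∞, 20, 20, -∞, 20]
  [-∞, ∞, 87, -∞, 51]
  [-∞, 12, ∞, -∞, 43]
  [49, 20, 64, ∞, 43]
  [-∞, 12, 66, 10, ∞]
D(4):
  [∞, 20, 20, -∞, 20]
  [-∞, ∞, 87, -∞, 51]
  [-∞, 12, ∞, -∞, 43]
  [49, 20, 64, ∞, 43]
  [10, 12, 66, 10, ∞]
D(5):
  [∞, 20, 20, 10, 20]
  [10, ∞, 87, 10, 51]
  [10, 12, ∞, 10, 43]
  [49, 20, 64, ∞, 43]
  [10, 12, 66, 10, ∞]
Answer: A*[1][4] = 10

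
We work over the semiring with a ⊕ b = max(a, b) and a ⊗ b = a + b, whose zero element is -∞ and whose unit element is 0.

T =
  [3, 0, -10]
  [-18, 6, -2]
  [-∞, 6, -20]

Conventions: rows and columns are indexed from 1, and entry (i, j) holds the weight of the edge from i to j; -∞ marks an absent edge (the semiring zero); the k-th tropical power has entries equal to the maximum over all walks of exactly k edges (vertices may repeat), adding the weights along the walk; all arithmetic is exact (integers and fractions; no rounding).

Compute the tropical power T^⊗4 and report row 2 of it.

T^⊗2:
  [6, 6, -2]
  [-12, 12, 4]
  [-12, 12, 4]
T^⊗3:
  [9, 12, 4]
  [-6, 18, 10]
  [-6, 18, 10]
T^⊗4:
  [12, 18, 10]
  [0, 24, 16]
  [0, 24, 16]
Answer: row 2 of T^⊗4 = [0, 24, 16]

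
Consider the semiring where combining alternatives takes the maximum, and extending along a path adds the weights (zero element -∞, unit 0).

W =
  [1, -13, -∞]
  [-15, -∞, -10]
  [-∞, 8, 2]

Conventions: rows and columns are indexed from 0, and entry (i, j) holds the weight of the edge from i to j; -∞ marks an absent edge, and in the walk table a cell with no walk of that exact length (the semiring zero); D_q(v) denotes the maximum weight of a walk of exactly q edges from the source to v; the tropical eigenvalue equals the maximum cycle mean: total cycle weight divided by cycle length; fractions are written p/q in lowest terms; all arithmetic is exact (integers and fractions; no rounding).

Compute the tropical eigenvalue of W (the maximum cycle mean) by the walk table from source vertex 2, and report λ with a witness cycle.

q=0: [-∞, -∞, 0]
q=1: [-∞, 8, 2]
q=2: [-7, 10, 4]
q=3: [-5, 12, 6]
Optimal cycle mean attained by: cycle 2->2, total 2, length 1.
Answer: λ = 2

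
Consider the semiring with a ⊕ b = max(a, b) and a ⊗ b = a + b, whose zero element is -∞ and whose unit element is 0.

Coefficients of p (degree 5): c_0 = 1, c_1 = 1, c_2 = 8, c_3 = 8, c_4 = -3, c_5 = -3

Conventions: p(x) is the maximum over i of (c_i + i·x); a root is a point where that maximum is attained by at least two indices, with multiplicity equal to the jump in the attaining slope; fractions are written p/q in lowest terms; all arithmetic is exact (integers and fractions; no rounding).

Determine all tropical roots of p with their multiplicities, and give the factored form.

hull edge (i=0, c=1) to (i=2, c=8): slope 7/2, span 2
hull edge (i=2, c=8) to (i=3, c=8): slope 0, span 1
hull edge (i=3, c=8) to (i=5, c=-3): slope -11/2, span 2
Factored form: p(x) = -3 ⊗ (x ⊕ (-7/2)) ⊗ (x ⊕ (-7/2)) ⊗ (x ⊕ 0) ⊗ (x ⊕ 11/2) ⊗ (x ⊕ 11/2)
Answer: roots = -7/2 (mult 2), 0 (mult 1), 11/2 (mult 2)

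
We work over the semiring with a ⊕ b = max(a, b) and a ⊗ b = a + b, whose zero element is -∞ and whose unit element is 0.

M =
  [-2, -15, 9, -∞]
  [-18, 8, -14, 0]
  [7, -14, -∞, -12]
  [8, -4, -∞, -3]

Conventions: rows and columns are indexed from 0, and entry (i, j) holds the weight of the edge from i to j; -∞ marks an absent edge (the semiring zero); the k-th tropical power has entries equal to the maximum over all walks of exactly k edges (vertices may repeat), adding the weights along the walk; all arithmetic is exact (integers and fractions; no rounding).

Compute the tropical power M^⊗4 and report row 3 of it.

M^⊗2:
  [16, -5, 7, -3]
  [8, 16, -6, 8]
  [5, -6, 16, -14]
  [6, 4, 17, -4]
M^⊗3:
  [14, 3, 25, -5]
  [16, 24, 17, 16]
  [23, 2, 14, 4]
  [24, 12, 15, 5]
M^⊗4:
  [32, 11, 23, 13]
  [24, 32, 25, 24]
  [21, 10, 32, 2]
  [22, 20, 33, 12]
Answer: row 3 of M^⊗4 = [22, 20, 33, 12]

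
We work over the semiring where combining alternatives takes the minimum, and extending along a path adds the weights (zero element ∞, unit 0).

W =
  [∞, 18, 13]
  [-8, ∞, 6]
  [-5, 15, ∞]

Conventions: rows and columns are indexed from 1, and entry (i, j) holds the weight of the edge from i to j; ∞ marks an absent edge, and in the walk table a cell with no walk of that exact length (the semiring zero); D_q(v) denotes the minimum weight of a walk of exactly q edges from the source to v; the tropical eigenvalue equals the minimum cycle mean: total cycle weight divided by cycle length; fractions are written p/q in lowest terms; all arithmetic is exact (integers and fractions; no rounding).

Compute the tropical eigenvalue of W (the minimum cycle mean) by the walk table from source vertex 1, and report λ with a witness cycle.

q=0: [0, ∞, ∞]
q=1: [∞, 18, 13]
q=2: [8, 28, 24]
q=3: [19, 26, 21]
Optimal cycle mean attained by: cycle 1->3->1, total 13 + (-5), length 2.
Answer: λ = 4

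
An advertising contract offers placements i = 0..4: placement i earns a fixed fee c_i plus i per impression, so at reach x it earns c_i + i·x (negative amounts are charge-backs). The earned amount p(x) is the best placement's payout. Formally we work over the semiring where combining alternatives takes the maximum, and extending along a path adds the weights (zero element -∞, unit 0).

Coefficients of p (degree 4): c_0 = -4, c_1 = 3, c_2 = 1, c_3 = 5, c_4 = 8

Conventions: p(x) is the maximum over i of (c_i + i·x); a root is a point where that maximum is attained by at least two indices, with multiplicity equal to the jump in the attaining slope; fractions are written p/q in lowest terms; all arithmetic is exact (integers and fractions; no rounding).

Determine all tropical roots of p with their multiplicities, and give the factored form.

hull edge (i=0, c=-4) to (i=1, c=3): slope 7, span 1
hull edge (i=1, c=3) to (i=4, c=8): slope 5/3, span 3
Factored form: p(x) = 8 ⊗ (x ⊕ (-7)) ⊗ (x ⊕ (-5/3)) ⊗ (x ⊕ (-5/3)) ⊗ (x ⊕ (-5/3))
Answer: roots = -7 (mult 1), -5/3 (mult 3)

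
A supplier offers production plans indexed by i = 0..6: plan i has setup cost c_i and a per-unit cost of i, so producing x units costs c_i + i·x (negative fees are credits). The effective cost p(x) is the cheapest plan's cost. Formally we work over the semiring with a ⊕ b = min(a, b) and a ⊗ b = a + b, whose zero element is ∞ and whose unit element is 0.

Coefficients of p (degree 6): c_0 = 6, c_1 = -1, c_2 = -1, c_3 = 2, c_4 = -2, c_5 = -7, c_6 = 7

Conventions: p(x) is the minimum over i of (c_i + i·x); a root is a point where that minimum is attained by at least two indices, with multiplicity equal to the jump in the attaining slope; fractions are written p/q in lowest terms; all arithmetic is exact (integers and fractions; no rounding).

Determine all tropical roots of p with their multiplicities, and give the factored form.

hull edge (i=0, c=6) to (i=1, c=-1): slope -7, span 1
hull edge (i=1, c=-1) to (i=5, c=-7): slope -3/2, span 4
hull edge (i=5, c=-7) to (i=6, c=7): slope 14, span 1
Factored form: p(x) = 7 ⊗ (x ⊕ (-14)) ⊗ (x ⊕ 3/2) ⊗ (x ⊕ 3/2) ⊗ (x ⊕ 3/2) ⊗ (x ⊕ 3/2) ⊗ (x ⊕ 7)
Answer: roots = -14 (mult 1), 3/2 (mult 4), 7 (mult 1)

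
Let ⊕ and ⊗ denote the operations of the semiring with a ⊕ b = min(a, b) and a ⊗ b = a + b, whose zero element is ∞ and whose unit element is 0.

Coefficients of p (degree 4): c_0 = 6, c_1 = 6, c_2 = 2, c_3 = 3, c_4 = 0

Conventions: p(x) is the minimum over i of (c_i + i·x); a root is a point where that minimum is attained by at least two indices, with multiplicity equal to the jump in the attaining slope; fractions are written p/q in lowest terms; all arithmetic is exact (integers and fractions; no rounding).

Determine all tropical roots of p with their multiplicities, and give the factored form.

hull edge (i=0, c=6) to (i=2, c=2): slope -2, span 2
hull edge (i=2, c=2) to (i=4, c=0): slope -1, span 2
Factored form: p(x) = 0 ⊗ (x ⊕ 1) ⊗ (x ⊕ 1) ⊗ (x ⊕ 2) ⊗ (x ⊕ 2)
Answer: roots = 1 (mult 2), 2 (mult 2)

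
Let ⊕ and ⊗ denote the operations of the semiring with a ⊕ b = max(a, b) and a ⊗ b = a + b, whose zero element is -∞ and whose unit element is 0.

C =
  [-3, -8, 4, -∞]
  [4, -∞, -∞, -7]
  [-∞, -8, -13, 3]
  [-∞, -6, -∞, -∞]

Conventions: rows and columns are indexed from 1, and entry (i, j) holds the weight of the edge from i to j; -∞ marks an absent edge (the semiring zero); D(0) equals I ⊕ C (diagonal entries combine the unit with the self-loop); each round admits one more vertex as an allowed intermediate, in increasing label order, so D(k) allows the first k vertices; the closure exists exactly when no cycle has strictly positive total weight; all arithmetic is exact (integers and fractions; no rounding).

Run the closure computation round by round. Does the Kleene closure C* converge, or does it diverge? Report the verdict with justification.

D(0):
  [0, -8, 4, -∞]
  [4, 0, -∞, -7]
  [-∞, -8, 0, 3]
  [-∞, -6, -∞, 0]
D(1):
  [0, -8, 4, -∞]
  [4, 0, 8, -7]
  [-∞, -8, 0, 3]
  [-∞, -6, -∞, 0]
D(2):
  [0, -8, 4, -15]
  [4, 0, 8, -7]
  [-4, -8, 0, 3]
  [-2, -6, 2, 0]
Detection: at round 3, diagonal entry (4, 4) turns strictly positive.
Key observation: the cycle 4->2->1->3->4 has total weight (-6) + 4 + 4 + 3, which is strictly positive.
Answer: DIVERGES — positive cycle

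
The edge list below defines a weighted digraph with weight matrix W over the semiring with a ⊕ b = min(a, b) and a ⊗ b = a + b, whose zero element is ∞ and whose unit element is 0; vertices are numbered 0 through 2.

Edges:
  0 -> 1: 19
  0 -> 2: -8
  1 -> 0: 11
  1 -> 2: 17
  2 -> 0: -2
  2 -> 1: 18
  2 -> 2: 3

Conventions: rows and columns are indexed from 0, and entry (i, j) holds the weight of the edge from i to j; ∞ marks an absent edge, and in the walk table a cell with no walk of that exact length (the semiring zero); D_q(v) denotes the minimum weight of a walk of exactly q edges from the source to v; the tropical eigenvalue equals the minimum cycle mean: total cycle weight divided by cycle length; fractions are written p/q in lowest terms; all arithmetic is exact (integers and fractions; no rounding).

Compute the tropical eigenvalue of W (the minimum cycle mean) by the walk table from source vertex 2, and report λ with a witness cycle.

q=0: [∞, ∞, 0]
q=1: [-2, 18, 3]
q=2: [1, 17, -10]
q=3: [-12, 8, -7]
Optimal cycle mean attained by: cycle 0->2->0, total (-8) + (-2), length 2.
Answer: λ = -5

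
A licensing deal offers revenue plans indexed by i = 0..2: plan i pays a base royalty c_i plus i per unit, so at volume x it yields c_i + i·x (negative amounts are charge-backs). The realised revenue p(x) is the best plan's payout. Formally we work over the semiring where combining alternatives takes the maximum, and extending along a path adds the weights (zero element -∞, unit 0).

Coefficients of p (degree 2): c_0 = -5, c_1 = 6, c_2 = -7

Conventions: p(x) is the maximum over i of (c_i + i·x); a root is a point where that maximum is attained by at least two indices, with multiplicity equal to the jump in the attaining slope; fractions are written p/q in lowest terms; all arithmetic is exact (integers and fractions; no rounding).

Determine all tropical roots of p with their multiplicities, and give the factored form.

hull edge (i=0, c=-5) to (i=1, c=6): slope 11, span 1
hull edge (i=1, c=6) to (i=2, c=-7): slope -13, span 1
Factored form: p(x) = -7 ⊗ (x ⊕ (-11)) ⊗ (x ⊕ 13)
Answer: roots = -11 (mult 1), 13 (mult 1)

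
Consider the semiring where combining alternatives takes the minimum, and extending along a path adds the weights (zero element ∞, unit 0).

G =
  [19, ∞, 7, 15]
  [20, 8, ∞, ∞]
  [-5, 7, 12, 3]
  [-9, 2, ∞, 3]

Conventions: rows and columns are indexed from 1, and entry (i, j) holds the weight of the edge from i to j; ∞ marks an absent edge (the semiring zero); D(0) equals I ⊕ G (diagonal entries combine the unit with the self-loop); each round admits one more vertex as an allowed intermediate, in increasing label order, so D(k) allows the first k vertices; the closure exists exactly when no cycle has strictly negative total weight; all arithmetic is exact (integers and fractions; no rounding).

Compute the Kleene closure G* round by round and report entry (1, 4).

D(0):
  [0, ∞, 7, 15]
  [20, 0, ∞, ∞]
  [-5, 7, 0, 3]
  [-9, 2, ∞, 0]
D(1):
  [0, ∞, 7, 15]
  [20, 0, 27, 35]
  [-5, 7, 0, 3]
  [-9, 2, -2, 0]
D(2):
  [0, ∞, 7, 15]
  [20, 0, 27, 35]
  [-5, 7, 0, 3]
  [-9, 2, -2, 0]
D(3):
  [0, 14, 7, 10]
  [20, 0, 27, 30]
  [-5, 7, 0, 3]
  [-9, 2, -2, 0]
D(4):
  [0, 12, 7, 10]
  [20, 0, 27, 30]
  [-6, 5, 0, 3]
  [-9, 2, -2, 0]
Answer: G*[1][4] = 10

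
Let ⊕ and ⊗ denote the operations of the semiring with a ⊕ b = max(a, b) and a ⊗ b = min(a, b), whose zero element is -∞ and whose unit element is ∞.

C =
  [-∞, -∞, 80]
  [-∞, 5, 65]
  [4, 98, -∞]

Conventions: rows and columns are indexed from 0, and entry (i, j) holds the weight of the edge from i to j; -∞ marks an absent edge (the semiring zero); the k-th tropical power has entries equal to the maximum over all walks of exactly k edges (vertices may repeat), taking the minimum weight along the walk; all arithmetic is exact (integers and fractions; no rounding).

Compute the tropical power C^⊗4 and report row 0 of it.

C^⊗2:
  [4, 80, -∞]
  [4, 65, 5]
  [-∞, 5, 65]
C^⊗3:
  [-∞, 5, 65]
  [4, 5, 65]
  [4, 65, 5]
C^⊗4:
  [4, 65, 5]
  [4, 65, 5]
  [4, 5, 65]
Answer: row 0 of C^⊗4 = [4, 65, 5]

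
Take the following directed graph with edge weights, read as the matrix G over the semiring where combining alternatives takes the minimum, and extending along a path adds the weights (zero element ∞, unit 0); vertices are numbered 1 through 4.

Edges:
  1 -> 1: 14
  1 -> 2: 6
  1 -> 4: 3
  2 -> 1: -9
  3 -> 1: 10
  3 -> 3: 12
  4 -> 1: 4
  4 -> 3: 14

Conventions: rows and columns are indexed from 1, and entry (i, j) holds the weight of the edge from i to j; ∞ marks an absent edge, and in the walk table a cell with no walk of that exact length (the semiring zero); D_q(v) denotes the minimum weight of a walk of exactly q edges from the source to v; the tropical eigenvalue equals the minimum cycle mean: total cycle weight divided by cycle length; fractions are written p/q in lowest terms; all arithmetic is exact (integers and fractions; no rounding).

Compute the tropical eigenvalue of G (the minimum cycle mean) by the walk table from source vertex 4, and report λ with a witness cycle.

q=0: [∞, ∞, ∞, 0]
q=1: [4, ∞, 14, ∞]
q=2: [18, 10, 26, 7]
q=3: [1, 24, 21, 21]
q=4: [15, 7, 33, 4]
Optimal cycle mean attained by: cycle 1->2->1, total 6 + (-9), length 2.
Answer: λ = -3/2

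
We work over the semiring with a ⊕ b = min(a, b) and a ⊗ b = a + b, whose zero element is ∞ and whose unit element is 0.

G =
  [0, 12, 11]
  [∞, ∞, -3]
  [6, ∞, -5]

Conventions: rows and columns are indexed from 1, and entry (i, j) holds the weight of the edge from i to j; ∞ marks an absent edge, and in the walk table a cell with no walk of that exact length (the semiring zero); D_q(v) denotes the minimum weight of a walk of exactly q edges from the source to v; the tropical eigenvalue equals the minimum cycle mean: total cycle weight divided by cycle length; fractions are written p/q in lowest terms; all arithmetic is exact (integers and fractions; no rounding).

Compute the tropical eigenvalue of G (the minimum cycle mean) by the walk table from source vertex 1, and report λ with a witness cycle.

q=0: [0, ∞, ∞]
q=1: [0, 12, 11]
q=2: [0, 12, 6]
q=3: [0, 12, 1]
Optimal cycle mean attained by: cycle 3->3, total (-5), length 1.
Answer: λ = -5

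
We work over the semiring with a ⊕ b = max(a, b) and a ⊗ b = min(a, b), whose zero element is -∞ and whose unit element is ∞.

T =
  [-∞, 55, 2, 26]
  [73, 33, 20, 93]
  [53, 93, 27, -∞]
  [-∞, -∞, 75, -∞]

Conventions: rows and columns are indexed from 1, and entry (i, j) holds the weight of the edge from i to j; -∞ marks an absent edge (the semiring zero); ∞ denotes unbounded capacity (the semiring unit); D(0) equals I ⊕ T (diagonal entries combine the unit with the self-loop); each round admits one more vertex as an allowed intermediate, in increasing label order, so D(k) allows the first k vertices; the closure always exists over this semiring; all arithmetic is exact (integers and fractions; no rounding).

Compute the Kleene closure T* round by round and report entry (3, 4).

D(0):
  [∞, 55, 2, 26]
  [73, ∞, 20, 93]
  [53, 93, ∞, -∞]
  [-∞, -∞, 75, ∞]
D(1):
  [∞, 55, 2, 26]
  [73, ∞, 20, 93]
  [53, 93, ∞, 26]
  [-∞, -∞, 75, ∞]
D(2):
  [∞, 55, 20, 55]
  [73, ∞, 20, 93]
  [73, 93, ∞, 93]
  [-∞, -∞, 75, ∞]
D(3):
  [∞, 55, 20, 55]
  [73, ∞, 20, 93]
  [73, 93, ∞, 93]
  [73, 75, 75, ∞]
D(4):
  [∞, 55, 55, 55]
  [73, ∞, 75, 93]
  [73, 93, ∞, 93]
  [73, 75, 75, ∞]
Answer: T*[3][4] = 93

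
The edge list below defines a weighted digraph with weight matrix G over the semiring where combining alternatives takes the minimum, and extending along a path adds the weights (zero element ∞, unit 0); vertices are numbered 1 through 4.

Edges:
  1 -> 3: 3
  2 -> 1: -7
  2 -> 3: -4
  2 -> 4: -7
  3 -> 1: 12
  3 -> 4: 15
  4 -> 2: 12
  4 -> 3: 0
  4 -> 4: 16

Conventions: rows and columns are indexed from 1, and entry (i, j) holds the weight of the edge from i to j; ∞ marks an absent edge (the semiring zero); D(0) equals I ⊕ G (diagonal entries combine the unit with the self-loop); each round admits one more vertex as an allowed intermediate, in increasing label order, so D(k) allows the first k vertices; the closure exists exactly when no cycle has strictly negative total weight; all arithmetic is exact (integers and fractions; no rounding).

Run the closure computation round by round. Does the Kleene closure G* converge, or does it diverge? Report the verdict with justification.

D(0):
  [0, ∞, 3, ∞]
  [-7, 0, -4, -7]
  [12, ∞, 0, 15]
  [∞, 12, 0, 0]
D(1):
  [0, ∞, 3, ∞]
  [-7, 0, -4, -7]
  [12, ∞, 0, 15]
  [∞, 12, 0, 0]
D(2):
  [0, ∞, 3, ∞]
  [-7, 0, -4, -7]
  [12, ∞, 0, 15]
  [5, 12, 0, 0]
D(3):
  [0, ∞, 3, 18]
  [-7, 0, -4, -7]
  [12, ∞, 0, 15]
  [5, 12, 0, 0]
D(4):
  [0, 30, 3, 18]
  [-7, 0, -7, -7]
  [12, 27, 0, 15]
  [5, 12, 0, 0]
Key observation: every diagonal entry stays at the unit through all rounds, so no improving cycle exists.
Answer: CONVERGES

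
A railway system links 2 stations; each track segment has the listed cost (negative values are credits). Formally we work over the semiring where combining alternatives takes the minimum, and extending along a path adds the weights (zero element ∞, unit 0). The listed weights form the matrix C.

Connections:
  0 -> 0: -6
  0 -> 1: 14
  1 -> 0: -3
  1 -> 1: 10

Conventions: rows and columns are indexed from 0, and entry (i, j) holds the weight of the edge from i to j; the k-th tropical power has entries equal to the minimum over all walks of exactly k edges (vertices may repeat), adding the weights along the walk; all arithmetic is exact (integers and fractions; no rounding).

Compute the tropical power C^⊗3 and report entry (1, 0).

C^⊗2:
  [-12, 8]
  [-9, 11]
C^⊗3:
  [-18, 2]
  [-15, 5]
Key observation: the optimum is the walk 1->0->0->0, with weight (-3) + (-6) + (-6) = -15.
Optimal value attained by: walk 1->0->0->0.
Answer: (C^⊗3)[1][0] = -15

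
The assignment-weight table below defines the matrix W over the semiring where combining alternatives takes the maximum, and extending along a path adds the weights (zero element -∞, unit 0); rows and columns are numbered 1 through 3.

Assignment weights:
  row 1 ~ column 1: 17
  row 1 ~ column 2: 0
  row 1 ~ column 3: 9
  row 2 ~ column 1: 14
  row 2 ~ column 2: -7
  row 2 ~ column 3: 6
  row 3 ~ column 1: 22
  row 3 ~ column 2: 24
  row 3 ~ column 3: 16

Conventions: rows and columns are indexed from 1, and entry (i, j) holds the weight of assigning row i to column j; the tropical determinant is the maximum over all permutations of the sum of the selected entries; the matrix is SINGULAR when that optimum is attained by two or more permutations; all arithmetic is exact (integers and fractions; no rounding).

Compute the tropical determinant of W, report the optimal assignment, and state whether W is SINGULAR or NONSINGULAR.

σ = (1, 2, 3): 17 + (-7) + 16 = 26
σ = (1, 3, 2): 17 + 6 + 24 = 47
σ = (2, 1, 3): 0 + 14 + 16 = 30
σ = (2, 3, 1): 0 + 6 + 22 = 28
σ = (3, 1, 2): 9 + 14 + 24 = 47
σ = (3, 2, 1): 9 + (-7) + 22 = 24
Optimal value attained by: σ = (1, 3, 2).
Answer: det⊕(W) = 47; verdict: SINGULAR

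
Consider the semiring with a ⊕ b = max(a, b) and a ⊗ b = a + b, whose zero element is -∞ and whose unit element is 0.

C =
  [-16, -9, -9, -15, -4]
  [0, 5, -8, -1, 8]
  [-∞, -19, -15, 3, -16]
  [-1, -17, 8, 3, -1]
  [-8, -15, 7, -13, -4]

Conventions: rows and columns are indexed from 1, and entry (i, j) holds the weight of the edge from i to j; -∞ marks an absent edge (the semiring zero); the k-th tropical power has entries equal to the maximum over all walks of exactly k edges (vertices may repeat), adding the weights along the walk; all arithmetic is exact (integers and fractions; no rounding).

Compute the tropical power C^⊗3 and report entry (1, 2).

C^⊗2:
  [-9, -4, 3, -6, -1]
  [5, 10, 15, 4, 13]
  [2, -14, 11, 6, 2]
  [2, -10, 11, 11, 2]
  [-12, -10, 3, 10, -7]
C^⊗3:
  [-4, 1, 6, 6, 4]
  [10, 15, 20, 18, 18]
  [5, -7, 14, 14, 5]
  [10, -5, 19, 14, 10]
  [9, -5, 18, 13, 9]
Key observation: the optimum is the walk 1->2->2->2, with weight (-9) + 5 + 5 = 1.
Optimal value attained by: walk 1->2->2->2.
Answer: (C^⊗3)[1][2] = 1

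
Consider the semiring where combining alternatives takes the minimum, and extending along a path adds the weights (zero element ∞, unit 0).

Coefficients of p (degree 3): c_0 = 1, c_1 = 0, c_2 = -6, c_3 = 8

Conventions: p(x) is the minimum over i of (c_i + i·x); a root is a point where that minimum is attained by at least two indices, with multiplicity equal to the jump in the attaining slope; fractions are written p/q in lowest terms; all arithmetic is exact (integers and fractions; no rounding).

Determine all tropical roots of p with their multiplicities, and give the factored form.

hull edge (i=0, c=1) to (i=2, c=-6): slope -7/2, span 2
hull edge (i=2, c=-6) to (i=3, c=8): slope 14, span 1
Factored form: p(x) = 8 ⊗ (x ⊕ (-14)) ⊗ (x ⊕ 7/2) ⊗ (x ⊕ 7/2)
Answer: roots = -14 (mult 1), 7/2 (mult 2)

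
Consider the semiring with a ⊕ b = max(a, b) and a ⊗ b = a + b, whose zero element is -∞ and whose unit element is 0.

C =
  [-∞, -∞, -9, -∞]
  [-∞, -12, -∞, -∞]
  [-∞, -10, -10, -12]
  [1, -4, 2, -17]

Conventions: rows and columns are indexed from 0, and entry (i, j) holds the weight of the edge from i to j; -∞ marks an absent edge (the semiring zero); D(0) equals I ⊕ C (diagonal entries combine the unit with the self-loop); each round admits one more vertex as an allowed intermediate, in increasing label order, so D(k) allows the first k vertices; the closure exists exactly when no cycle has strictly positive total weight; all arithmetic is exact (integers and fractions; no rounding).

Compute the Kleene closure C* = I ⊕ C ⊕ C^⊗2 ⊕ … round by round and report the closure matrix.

D(0):
  [0, -∞, -9, -∞]
  [-∞, 0, -∞, -∞]
  [-∞, -10, 0, -12]
  [1, -4, 2, 0]
D(1):
  [0, -∞, -9, -∞]
  [-∞, 0, -∞, -∞]
  [-∞, -10, 0, -12]
  [1, -4, 2, 0]
D(2):
  [0, -∞, -9, -∞]
  [-∞, 0, -∞, -∞]
  [-∞, -10, 0, -12]
  [1, -4, 2, 0]
D(3):
  [0, -19, -9, -21]
  [-∞, 0, -∞, -∞]
  [-∞, -10, 0, -12]
  [1, -4, 2, 0]
D(4):
  [0, -19, -9, -21]
  [-∞, 0, -∞, -∞]
  [-11, -10, 0, -12]
  [1, -4, 2, 0]
Answer: C* = [[0, -19, -9, -21], [-∞, 0, -∞, -∞], [-11, -10, 0, -12], [1, -4, 2, 0]]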